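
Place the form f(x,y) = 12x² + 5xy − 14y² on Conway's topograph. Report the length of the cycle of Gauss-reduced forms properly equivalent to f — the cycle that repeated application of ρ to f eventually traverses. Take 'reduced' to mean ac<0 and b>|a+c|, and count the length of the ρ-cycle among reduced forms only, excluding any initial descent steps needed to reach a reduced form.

D = 697, ⌊√D⌋ = 26
river: ρ → (-14,23,3)
river: ρ → (3,25,-6)
river: ρ → (-6,23,7)
river: ρ → (7,19,-12)
river: ρ → (-12,5,14)
river: ρ → (14,23,-3)
river: ρ → (-3,25,6)
river: ρ → (6,23,-7)
river: ρ → (-7,19,12)
river: ρ → (12,5,-14)
ρ-cycle length = 10 (tail of 0 descent steps not counted)

10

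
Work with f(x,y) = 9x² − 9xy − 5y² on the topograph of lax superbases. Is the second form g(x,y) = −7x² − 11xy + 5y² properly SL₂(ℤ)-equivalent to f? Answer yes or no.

D₁ = 261, D₂ = 261
river cycle of f (length 8): (-5, 9, 9), (9, 9, -5), (-5, 11, 7), (7, 3, -9), (-9, 15, 1), (1, 15, -9), (-9, 3, 7), (7, 11, -5)
river cycle of g (length 8): (5, 11, -7), (-7, 3, 9), (9, 15, -1), (-1, 15, 9), (9, 3, -7), (-7, 11, 5), (5, 9, -9), (-9, 9, 5)
cycles differ ⇒ inequivalent

no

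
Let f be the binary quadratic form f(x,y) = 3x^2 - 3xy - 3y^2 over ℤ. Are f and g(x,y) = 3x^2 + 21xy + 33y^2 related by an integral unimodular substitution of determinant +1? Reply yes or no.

D₁ = 45, D₂ = 45
river cycle of f (length 2): (-3, 3, 3), (3, 3, -3)
river cycle of g (length 2): (3, 3, -3), (-3, 3, 3)
cycles coincide ⇒ equivalent

yes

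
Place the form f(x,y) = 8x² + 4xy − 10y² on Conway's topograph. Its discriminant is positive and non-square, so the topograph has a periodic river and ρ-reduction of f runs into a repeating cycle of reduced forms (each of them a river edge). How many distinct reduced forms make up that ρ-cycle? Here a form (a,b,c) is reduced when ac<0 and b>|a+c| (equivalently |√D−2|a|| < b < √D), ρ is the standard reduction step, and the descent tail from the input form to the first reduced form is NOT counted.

D = 336, ⌊√D⌋ = 18
river: ρ → (-10,16,2)
river: ρ → (2,16,-10)
river: ρ → (-10,4,8)
river: ρ → (8,12,-6)
river: ρ → (-6,12,8)
river: ρ → (8,4,-10)
ρ-cycle length = 6 (tail of 0 descent steps not counted)

6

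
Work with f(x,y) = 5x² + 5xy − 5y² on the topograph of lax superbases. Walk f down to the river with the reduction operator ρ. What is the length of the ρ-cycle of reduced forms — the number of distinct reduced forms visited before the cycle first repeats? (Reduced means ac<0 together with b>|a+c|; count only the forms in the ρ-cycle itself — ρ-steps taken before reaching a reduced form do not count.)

D = 125, ⌊√D⌋ = 11
river: ρ → (-5,5,5)
river: ρ → (5,5,-5)
ρ-cycle length = 2 (tail of 0 descent steps not counted)

2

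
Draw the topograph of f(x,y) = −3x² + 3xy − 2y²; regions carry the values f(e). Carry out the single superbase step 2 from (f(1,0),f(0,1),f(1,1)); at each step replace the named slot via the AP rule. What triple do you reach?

start (-3,-2,-2) = (f(1,0),f(0,1),f(1,1))
replace slot 2: 2·((-3)+(-2)) − (-2) = -8 → (-3,-8,-2)

-3,-8,-2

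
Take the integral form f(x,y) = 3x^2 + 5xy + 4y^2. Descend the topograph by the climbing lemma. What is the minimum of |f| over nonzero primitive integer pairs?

translate: b→-1 (≡5 mod 6), so (3,5,4)→(3,-1,2)
flip: (3,-1,2)→(2,1,3)
reduced (well bottom): (2,1,3) with a≤c, −a<b≤a
well minimum = a = 2

2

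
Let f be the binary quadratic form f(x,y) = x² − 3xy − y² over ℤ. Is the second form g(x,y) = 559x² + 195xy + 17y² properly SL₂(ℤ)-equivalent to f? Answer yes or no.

D₁ = 13, D₂ = 13
river cycle of f (length 2): (-1, 3, 1), (1, 3, -1)
river cycle of g (length 2): (1, 3, -1), (-1, 3, 1)
cycles coincide ⇒ equivalent

yes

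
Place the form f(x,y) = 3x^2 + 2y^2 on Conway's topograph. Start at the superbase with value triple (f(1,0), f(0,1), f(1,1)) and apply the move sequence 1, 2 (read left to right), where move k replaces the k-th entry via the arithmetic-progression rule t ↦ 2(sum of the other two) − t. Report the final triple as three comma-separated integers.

start (3,2,5) = (f(1,0),f(0,1),f(1,1))
replace slot 1: 2·(2+5) − 3 = 11 → (11,2,5)
replace slot 2: 2·(11+5) − 2 = 30 → (11,30,5)

11,30,5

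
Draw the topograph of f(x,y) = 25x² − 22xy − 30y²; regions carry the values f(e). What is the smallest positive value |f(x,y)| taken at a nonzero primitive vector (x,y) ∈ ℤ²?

descent: ρ → (-30,22,25)  [lands on river]
river: ρ → (25,28,-27)
river: ρ → (-27,26,26)
river: ρ → (26,26,-27)
river: ρ → (-27,28,25)
river: ρ → (25,22,-30)
river: ρ → (-30,38,17)
river: ρ → (17,30,-38)
river: ρ → (-38,46,9)
river: ρ → (9,44,-43)
river: ρ → (-43,42,10)
river: ρ → (10,58,-3)
river: ρ → (-3,56,29)
river: ρ → (29,2,-30)
river: ρ → (-30,58,1)
river: ρ → (1,58,-30)
river: ρ → (-30,2,29)
river: ρ → (29,56,-3)
river: ρ → (-3,58,10)
river: ρ → (10,42,-43)
river: ρ → (-43,44,9)
river: ρ → (9,46,-38)
river: ρ → (-38,30,17)
river: ρ → (17,38,-30)
closes: descent 1, river 24
min |a| on river = 1

1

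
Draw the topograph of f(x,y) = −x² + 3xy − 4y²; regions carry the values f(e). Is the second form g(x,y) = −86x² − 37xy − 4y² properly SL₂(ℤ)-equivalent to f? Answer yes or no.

D₁ = -7, D₂ = -7
f is negative-definite; reduce −f:
−f: translate: b→1 (≡-3 mod 2), so (1,-3,4)→(1,1,2)
−f: reduced (well bottom): (1,1,2) with a≤c, −a<b≤a
flip sign back: reduced form of f is (-1,-1,-2)
g is negative-definite; reduce −g:
−g: flip: (86,37,4)→(4,-37,86)
−g: translate: b→3 (≡-37 mod 8), so (4,-37,86)→(4,3,1)
−g: flip: (4,3,1)→(1,-3,4)
−g: translate: b→1 (≡-3 mod 2), so (1,-3,4)→(1,1,2)
−g: reduced (well bottom): (1,1,2) with a≤c, −a<b≤a
flip sign back: reduced form of g is (-1,-1,-2)
reduced forms (-1, -1, -2) vs (-1, -1, -2) ⇒ equivalent

yes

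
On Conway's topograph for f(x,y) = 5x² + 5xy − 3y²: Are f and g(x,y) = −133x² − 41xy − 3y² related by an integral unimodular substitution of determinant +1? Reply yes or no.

D₁ = 85, D₂ = 85
river cycle of f (length 6): (-3, 7, 3), (3, 5, -5), (-5, 5, 3), (3, 7, -3), (-3, 5, 5), (5, 5, -3)
river cycle of g (length 6): (-3, 5, 5), (5, 5, -3), (-3, 7, 3), (3, 5, -5), (-5, 5, 3), (3, 7, -3)
cycles coincide ⇒ equivalent

yes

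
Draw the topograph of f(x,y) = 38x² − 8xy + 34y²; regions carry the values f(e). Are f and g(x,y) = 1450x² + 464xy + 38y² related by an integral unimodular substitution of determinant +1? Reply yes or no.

D₁ = -5104, D₂ = -5104
f: flip: (38,-8,34)→(34,8,38)
f: reduced (well bottom): (34,8,38) with a≤c, −a<b≤a
g: flip: (1450,464,38)→(38,-464,1450)
g: translate: b→-8 (≡-464 mod 76), so (38,-464,1450)→(38,-8,34)
g: flip: (38,-8,34)→(34,8,38)
g: reduced (well bottom): (34,8,38) with a≤c, −a<b≤a
reduced forms (34, 8, 38) vs (34, 8, 38) ⇒ equivalent

yes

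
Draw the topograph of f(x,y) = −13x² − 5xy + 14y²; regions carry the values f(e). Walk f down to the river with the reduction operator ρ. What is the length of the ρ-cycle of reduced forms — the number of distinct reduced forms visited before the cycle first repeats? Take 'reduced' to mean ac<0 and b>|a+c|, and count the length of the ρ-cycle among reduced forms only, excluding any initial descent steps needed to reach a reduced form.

D = 753, ⌊√D⌋ = 27
descent: ρ → (14,5,-13)  [lands on river]
river: ρ → (-13,21,6)
river: ρ → (6,27,-1)
river: ρ → (-1,27,6)
river: ρ → (6,21,-13)
river: ρ → (-13,5,14)
river: ρ → (14,23,-4)
river: ρ → (-4,25,8)
river: ρ → (8,23,-7)
river: ρ → (-7,19,14)
river: ρ → (14,9,-12)
river: ρ → (-12,15,11)
river: ρ → (11,7,-16)
river: ρ → (-16,25,2)
river: ρ → (2,27,-3)
river: ρ → (-3,27,2)
river: ρ → (2,25,-16)
river: ρ → (-16,7,11)
river: ρ → (11,15,-12)
river: ρ → (-12,9,14)
river: ρ → (14,19,-7)
river: ρ → (-7,23,8)
river: ρ → (8,25,-4)
river: ρ → (-4,23,14)
ρ-cycle length = 24 (tail of 1 descent step not counted)

24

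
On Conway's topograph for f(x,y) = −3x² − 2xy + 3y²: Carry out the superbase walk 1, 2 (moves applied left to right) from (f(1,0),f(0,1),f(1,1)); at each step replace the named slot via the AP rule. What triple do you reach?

start (-3,3,-2) = (f(1,0),f(0,1),f(1,1))
replace slot 1: 2·(3+(-2)) − (-3) = 5 → (5,3,-2)
replace slot 2: 2·(5+(-2)) − 3 = 3 → (5,3,-2)

5,3,-2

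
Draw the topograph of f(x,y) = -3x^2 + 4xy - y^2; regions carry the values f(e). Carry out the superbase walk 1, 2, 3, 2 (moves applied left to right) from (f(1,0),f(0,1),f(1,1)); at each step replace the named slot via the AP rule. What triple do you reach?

start (-3,-1,0) = (f(1,0),f(0,1),f(1,1))
replace slot 1: 2·((-1)+0) − (-3) = 1 → (1,-1,0)
replace slot 2: 2·(1+0) − (-1) = 3 → (1,3,0)
replace slot 3: 2·(1+3) − 0 = 8 → (1,3,8)
replace slot 2: 2·(1+8) − 3 = 15 → (1,15,8)

1,15,8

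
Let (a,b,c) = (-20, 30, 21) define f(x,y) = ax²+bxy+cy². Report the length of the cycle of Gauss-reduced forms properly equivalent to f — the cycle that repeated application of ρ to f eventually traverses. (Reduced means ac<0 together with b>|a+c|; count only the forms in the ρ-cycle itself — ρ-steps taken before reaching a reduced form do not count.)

D = 2580, ⌊√D⌋ = 50
river: ρ → (21,12,-29)
river: ρ → (-29,46,4)
river: ρ → (4,50,-5)
river: ρ → (-5,50,4)
river: ρ → (4,46,-29)
river: ρ → (-29,12,21)
river: ρ → (21,30,-20)
river: ρ → (-20,50,1)
river: ρ → (1,50,-20)
river: ρ → (-20,30,21)
ρ-cycle length = 10 (tail of 0 descent steps not counted)

10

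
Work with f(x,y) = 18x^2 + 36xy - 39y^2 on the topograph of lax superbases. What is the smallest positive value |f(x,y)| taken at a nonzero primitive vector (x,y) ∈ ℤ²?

river: ρ → (-39,42,15)
river: ρ → (15,48,-30)
river: ρ → (-30,12,33)
river: ρ → (33,54,-9)
river: ρ → (-9,54,33)
river: ρ → (33,12,-30)
river: ρ → (-30,48,15)
river: ρ → (15,42,-39)
river: ρ → (-39,36,18)
river: ρ → (18,36,-39)
closes: descent 0, river 10
min |a| on river = 9

9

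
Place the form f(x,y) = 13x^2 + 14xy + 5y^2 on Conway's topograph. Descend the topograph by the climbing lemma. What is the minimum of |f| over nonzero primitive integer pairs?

translate: b→-12 (≡14 mod 26), so (13,14,5)→(13,-12,4)
flip: (13,-12,4)→(4,12,13)
translate: b→4 (≡12 mod 8), so (4,12,13)→(4,4,5)
reduced (well bottom): (4,4,5) with a≤c, −a<b≤a
well minimum = a = 4

4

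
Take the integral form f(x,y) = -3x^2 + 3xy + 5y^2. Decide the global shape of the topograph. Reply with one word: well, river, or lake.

D = b²−4ac = 3² − 4·(-3)·5 = 69
D > 0 non-square ⇒ indefinite ⇒ periodic river

river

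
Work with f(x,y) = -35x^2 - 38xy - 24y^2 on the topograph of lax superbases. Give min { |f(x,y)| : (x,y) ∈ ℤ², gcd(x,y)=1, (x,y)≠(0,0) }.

translate: b→-32 (≡38 mod 70), so (35,38,24)→(35,-32,21)
flip: (35,-32,21)→(21,32,35)
translate: b→-10 (≡32 mod 42), so (21,32,35)→(21,-10,24)
reduced (well bottom): (21,-10,24) with a≤c, −a<b≤a
well minimum |f| = |-21| = 21 (negative-definite)

21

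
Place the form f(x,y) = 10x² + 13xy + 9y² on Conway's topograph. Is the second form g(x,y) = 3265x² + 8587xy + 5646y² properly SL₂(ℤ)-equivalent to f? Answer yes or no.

D₁ = -191, D₂ = -191
f: translate: b→-7 (≡13 mod 20), so (10,13,9)→(10,-7,6)
f: flip: (10,-7,6)→(6,7,10)
f: translate: b→-5 (≡7 mod 12), so (6,7,10)→(6,-5,9)
f: reduced (well bottom): (6,-5,9) with a≤c, −a<b≤a
g: translate: b→2057 (≡8587 mod 6530), so (3265,8587,5646)→(3265,2057,324)
g: flip: (3265,2057,324)→(324,-2057,3265)
g: translate: b→-113 (≡-2057 mod 648), so (324,-2057,3265)→(324,-113,10)
g: flip: (324,-113,10)→(10,113,324)
g: translate: b→-7 (≡113 mod 20), so (10,113,324)→(10,-7,6)
g: flip: (10,-7,6)→(6,7,10)
g: translate: b→-5 (≡7 mod 12), so (6,7,10)→(6,-5,9)
g: reduced (well bottom): (6,-5,9) with a≤c, −a<b≤a
reduced forms (6, -5, 9) vs (6, -5, 9) ⇒ equivalent

yes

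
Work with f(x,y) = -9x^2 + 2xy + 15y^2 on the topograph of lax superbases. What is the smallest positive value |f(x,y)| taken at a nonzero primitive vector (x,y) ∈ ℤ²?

descent: ρ → (15,-2,-9)
descent: ρ → (-9,20,4)  [lands on river]
river: ρ → (4,20,-9)
river: ρ → (-9,16,8)
river: ρ → (8,16,-9)
closes: descent 2, river 4
min |a| on river = 4

4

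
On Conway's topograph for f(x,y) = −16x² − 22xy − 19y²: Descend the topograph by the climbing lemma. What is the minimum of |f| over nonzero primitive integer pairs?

translate: b→-10 (≡22 mod 32), so (16,22,19)→(16,-10,13)
flip: (16,-10,13)→(13,10,16)
reduced (well bottom): (13,10,16) with a≤c, −a<b≤a
well minimum |f| = |-13| = 13 (negative-definite)

13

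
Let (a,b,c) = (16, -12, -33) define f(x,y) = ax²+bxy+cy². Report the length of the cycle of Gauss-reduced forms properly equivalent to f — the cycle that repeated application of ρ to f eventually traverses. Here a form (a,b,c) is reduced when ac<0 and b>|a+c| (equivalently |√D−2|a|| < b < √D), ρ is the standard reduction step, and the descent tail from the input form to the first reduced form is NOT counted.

D = 2256, ⌊√D⌋ = 47
descent: ρ → (-33,12,16)
descent: ρ → (16,20,-29)  [lands on river]
river: ρ → (-29,38,7)
river: ρ → (7,46,-5)
river: ρ → (-5,44,16)
ρ-cycle length = 4 (tail of 2 descent steps not counted)

4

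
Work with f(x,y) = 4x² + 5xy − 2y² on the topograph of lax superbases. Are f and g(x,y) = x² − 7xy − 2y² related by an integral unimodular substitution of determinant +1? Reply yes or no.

D₁ = 57, D₂ = 57
river cycle of f (length 6): (-2, 7, 1), (1, 7, -2), (-2, 5, 4), (4, 3, -3), (-3, 3, 4), (4, 5, -2)
river cycle of g (length 6): (-2, 7, 1), (1, 7, -2), (-2, 5, 4), (4, 3, -3), (-3, 3, 4), (4, 5, -2)
cycles coincide ⇒ equivalent

yes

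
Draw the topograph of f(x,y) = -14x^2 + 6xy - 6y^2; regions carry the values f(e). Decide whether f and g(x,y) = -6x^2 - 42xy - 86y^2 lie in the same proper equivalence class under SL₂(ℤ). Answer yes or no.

D₁ = -300, D₂ = -300
f is negative-definite; reduce −f:
−f: flip: (14,-6,6)→(6,6,14)
−f: reduced (well bottom): (6,6,14) with a≤c, −a<b≤a
flip sign back: reduced form of f is (-6,-6,-14)
g is negative-definite; reduce −g:
−g: translate: b→6 (≡42 mod 12), so (6,42,86)→(6,6,14)
−g: reduced (well bottom): (6,6,14) with a≤c, −a<b≤a
flip sign back: reduced form of g is (-6,-6,-14)
reduced forms (-6, -6, -14) vs (-6, -6, -14) ⇒ equivalent

yes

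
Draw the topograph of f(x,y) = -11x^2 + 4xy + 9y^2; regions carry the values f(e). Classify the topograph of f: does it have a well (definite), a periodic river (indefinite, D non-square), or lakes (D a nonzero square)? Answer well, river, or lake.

D = b²−4ac = 4² − 4·(-11)·9 = 412
D > 0 non-square ⇒ indefinite ⇒ periodic river

river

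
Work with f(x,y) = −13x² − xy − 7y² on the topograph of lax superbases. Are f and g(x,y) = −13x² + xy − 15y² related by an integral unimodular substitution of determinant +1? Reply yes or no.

D₁ = -363, D₂ = -779
discriminants differ ⇒ not SL₂(ℤ)-equivalent

no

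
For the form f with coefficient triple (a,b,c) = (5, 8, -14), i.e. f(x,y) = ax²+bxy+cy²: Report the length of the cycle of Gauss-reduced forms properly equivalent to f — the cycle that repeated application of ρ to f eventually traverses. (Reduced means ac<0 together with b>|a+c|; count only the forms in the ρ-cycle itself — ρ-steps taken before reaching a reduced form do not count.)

D = 344, ⌊√D⌋ = 18
descent: ρ → (-14,-8,5)
descent: ρ → (5,18,-1)  [lands on river]
river: ρ → (-1,18,5)
river: ρ → (5,12,-10)
river: ρ → (-10,8,7)
river: ρ → (7,6,-11)
river: ρ → (-11,16,2)
river: ρ → (2,16,-11)
river: ρ → (-11,6,7)
river: ρ → (7,8,-10)
river: ρ → (-10,12,5)
ρ-cycle length = 10 (tail of 2 descent steps not counted)

10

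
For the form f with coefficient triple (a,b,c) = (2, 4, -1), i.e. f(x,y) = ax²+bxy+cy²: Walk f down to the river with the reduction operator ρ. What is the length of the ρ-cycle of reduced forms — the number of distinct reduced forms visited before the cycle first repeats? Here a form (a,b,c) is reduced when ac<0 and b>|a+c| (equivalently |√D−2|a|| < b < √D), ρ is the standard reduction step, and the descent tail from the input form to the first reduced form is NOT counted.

D = 24, ⌊√D⌋ = 4
river: ρ → (-1,4,2)
river: ρ → (2,4,-1)
ρ-cycle length = 2 (tail of 0 descent steps not counted)

2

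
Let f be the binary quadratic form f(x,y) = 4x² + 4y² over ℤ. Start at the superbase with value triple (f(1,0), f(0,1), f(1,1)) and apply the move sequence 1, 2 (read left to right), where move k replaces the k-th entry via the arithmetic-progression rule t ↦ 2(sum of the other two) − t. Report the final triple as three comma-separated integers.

start (4,4,8) = (f(1,0),f(0,1),f(1,1))
replace slot 1: 2·(4+8) − 4 = 20 → (20,4,8)
replace slot 2: 2·(20+8) − 4 = 52 → (20,52,8)

20,52,8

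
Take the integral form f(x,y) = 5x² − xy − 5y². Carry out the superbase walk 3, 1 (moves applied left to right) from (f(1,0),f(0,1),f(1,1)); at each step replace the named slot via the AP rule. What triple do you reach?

start (5,-5,-1) = (f(1,0),f(0,1),f(1,1))
replace slot 3: 2·(5+(-5)) − (-1) = 1 → (5,-5,1)
replace slot 1: 2·((-5)+1) − 5 = -13 → (-13,-5,1)

-13,-5,1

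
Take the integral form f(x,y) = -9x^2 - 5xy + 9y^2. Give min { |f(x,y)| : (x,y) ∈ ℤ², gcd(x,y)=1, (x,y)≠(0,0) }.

descent: ρ → (9,5,-9)  [lands on river]
river: ρ → (-9,13,5)
river: ρ → (5,17,-3)
river: ρ → (-3,13,15)
river: ρ → (15,17,-1)
river: ρ → (-1,17,15)
river: ρ → (15,13,-3)
river: ρ → (-3,17,5)
river: ρ → (5,13,-9)
river: ρ → (-9,5,9)
river: ρ → (9,13,-5)
river: ρ → (-5,17,3)
river: ρ → (3,13,-15)
river: ρ → (-15,17,1)
river: ρ → (1,17,-15)
river: ρ → (-15,13,3)
river: ρ → (3,17,-5)
river: ρ → (-5,13,9)
closes: descent 1, river 18
min |a| on river = 1

1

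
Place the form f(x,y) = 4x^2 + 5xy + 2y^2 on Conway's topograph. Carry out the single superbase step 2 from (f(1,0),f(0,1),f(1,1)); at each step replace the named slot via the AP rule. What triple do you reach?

start (4,2,11) = (f(1,0),f(0,1),f(1,1))
replace slot 2: 2·(4+11) − 2 = 28 → (4,28,11)

4,28,11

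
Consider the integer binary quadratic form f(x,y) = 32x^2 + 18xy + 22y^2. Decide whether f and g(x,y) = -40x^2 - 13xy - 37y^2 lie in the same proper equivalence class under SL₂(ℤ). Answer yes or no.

D₁ = -2492, D₂ = -5751
discriminants differ ⇒ not SL₂(ℤ)-equivalent

no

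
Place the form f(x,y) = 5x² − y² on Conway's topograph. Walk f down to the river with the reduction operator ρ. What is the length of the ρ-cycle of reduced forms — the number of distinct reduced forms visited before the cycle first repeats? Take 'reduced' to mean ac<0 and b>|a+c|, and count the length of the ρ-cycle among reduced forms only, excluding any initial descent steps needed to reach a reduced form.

D = 20, ⌊√D⌋ = 4
descent: ρ → (-1,4,1)  [lands on river]
river: ρ → (1,4,-1)
ρ-cycle length = 2 (tail of 1 descent step not counted)

2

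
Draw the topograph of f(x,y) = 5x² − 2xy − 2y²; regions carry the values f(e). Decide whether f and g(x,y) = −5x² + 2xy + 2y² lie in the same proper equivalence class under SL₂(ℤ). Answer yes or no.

D₁ = 44, D₂ = 44
river cycle of f (length 2): (-2, 6, 1), (1, 6, -2)
river cycle of g (length 2): (2, 6, -1), (-1, 6, 2)
cycles differ ⇒ inequivalent

no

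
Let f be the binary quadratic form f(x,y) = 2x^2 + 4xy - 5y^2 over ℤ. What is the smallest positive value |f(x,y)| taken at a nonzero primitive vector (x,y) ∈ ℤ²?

river: ρ → (-5,6,1)
river: ρ → (1,6,-5)
river: ρ → (-5,4,2)
river: ρ → (2,4,-5)
closes: descent 0, river 4
min |a| on river = 1

1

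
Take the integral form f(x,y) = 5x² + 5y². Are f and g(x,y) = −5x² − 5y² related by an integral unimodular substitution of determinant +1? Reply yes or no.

D₁ = -100, D₂ = -100
f: reduced (well bottom): (5,0,5) with a≤c, −a<b≤a
g is negative-definite; reduce −g:
−g: reduced (well bottom): (5,0,5) with a≤c, −a<b≤a
flip sign back: reduced form of g is (-5,0,-5)
reduced forms (5, 0, 5) vs (-5, 0, -5) ⇒ inequivalent

no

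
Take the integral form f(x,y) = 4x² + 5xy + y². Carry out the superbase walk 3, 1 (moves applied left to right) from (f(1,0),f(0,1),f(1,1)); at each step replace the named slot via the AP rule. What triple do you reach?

start (4,1,10) = (f(1,0),f(0,1),f(1,1))
replace slot 3: 2·(4+1) − 10 = 0 → (4,1,0)
replace slot 1: 2·(1+0) − 4 = -2 → (-2,1,0)

-2,1,0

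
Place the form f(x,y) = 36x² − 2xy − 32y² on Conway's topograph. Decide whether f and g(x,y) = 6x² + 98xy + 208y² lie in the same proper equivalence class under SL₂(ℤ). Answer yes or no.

D₁ = 4612, D₂ = 4612
river cycle of f (length 66): (-32, 66, 2), (2, 66, -32), (-32, 62, 6), (6, 58, -52), (-52, 46, 12), (12, 50, -44), (-44, 38, 18), (18, 34, -48), (-48, 62, 4), (4, 66, -16), … (56 more)
river cycle of g (length 66): (6, 62, -32), (-32, 66, 2), (2, 66, -32), (-32, 62, 6), (6, 58, -52), (-52, 46, 12), (12, 50, -44), (-44, 38, 18), (18, 34, -48), (-48, 62, 4), … (56 more)
cycles coincide ⇒ equivalent

yes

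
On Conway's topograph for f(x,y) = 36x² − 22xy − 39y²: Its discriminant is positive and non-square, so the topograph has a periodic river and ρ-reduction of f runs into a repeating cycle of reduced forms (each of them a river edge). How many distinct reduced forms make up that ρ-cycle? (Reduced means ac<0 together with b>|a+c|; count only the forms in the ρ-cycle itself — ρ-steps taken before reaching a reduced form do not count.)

D = 6100, ⌊√D⌋ = 78
descent: ρ → (-39,22,36)  [lands on river]
river: ρ → (36,50,-25)
river: ρ → (-25,50,36)
river: ρ → (36,22,-39)
river: ρ → (-39,56,19)
river: ρ → (19,58,-36)
river: ρ → (-36,14,41)
river: ρ → (41,68,-9)
river: ρ → (-9,76,9)
river: ρ → (9,68,-41)
river: ρ → (-41,14,36)
river: ρ → (36,58,-19)
river: ρ → (-19,56,39)
river: ρ → (39,22,-36)
river: ρ → (-36,50,25)
river: ρ → (25,50,-36)
river: ρ → (-36,22,39)
river: ρ → (39,56,-19)
river: ρ → (-19,58,36)
river: ρ → (36,14,-41)
river: ρ → (-41,68,9)
river: ρ → (9,76,-9)
river: ρ → (-9,68,41)
river: ρ → (41,14,-36)
river: ρ → (-36,58,19)
river: ρ → (19,56,-39)
ρ-cycle length = 26 (tail of 1 descent step not counted)

26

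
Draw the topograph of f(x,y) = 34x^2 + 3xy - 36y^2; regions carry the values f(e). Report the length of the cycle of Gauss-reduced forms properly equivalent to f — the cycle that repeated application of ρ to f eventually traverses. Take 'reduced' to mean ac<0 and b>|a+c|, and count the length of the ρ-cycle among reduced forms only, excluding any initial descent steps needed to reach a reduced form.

D = 4905, ⌊√D⌋ = 70
river: ρ → (-36,69,1)
river: ρ → (1,69,-36)
river: ρ → (-36,3,34)
river: ρ → (34,65,-5)
river: ρ → (-5,65,34)
river: ρ → (34,3,-36)
ρ-cycle length = 6 (tail of 0 descent steps not counted)

6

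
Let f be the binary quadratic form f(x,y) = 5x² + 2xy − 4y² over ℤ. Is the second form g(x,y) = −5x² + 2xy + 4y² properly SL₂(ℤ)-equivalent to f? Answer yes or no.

D₁ = 84, D₂ = 84
river cycle of f (length 6): (-4, 6, 3), (3, 6, -4), (-4, 2, 5), (5, 8, -1), (-1, 8, 5), (5, 2, -4)
river cycle of g (length 6): (4, 6, -3), (-3, 6, 4), (4, 2, -5), (-5, 8, 1), (1, 8, -5), (-5, 2, 4)
cycles differ ⇒ inequivalent

no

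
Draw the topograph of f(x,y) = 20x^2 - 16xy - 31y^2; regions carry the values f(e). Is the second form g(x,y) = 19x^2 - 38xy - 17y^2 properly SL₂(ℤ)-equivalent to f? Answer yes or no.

D₁ = 2736, D₂ = 2736
river cycle of f (length 14): (-31, 16, 20), (20, 24, -27), (-27, 30, 17), (17, 38, -19), (-19, 38, 17), (17, 30, -27), (-27, 24, 20), (20, 16, -31), (-31, 46, 5), (5, 44, -40), … (4 more)
river cycle of g (length 14): (-17, 38, 19), (19, 38, -17), (-17, 30, 27), (27, 24, -20), (-20, 16, 31), (31, 46, -5), (-5, 44, 40), (40, 36, -9), (-9, 36, 40), (40, 44, -5), … (4 more)
cycles differ ⇒ inequivalent

no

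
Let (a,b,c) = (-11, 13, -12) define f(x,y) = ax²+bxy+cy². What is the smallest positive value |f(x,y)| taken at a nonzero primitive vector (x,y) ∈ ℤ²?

translate: b→9 (≡-13 mod 22), so (11,-13,12)→(11,9,10)
flip: (11,9,10)→(10,-9,11)
reduced (well bottom): (10,-9,11) with a≤c, −a<b≤a
well minimum |f| = |-10| = 10 (negative-definite)

10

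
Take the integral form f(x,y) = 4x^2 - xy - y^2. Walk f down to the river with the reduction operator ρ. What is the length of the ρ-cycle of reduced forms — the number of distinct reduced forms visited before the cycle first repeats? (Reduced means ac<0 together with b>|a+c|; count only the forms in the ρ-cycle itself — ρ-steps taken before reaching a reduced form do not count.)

D = 17, ⌊√D⌋ = 4
descent: ρ → (-1,3,2)  [lands on river]
river: ρ → (2,1,-2)
river: ρ → (-2,3,1)
river: ρ → (1,3,-2)
river: ρ → (-2,1,2)
river: ρ → (2,3,-1)
ρ-cycle length = 6 (tail of 1 descent step not counted)

6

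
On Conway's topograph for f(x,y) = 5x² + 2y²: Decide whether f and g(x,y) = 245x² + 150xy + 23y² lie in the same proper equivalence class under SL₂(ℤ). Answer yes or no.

D₁ = -40, D₂ = -40
f: flip: (5,0,2)→(2,0,5)
f: reduced (well bottom): (2,0,5) with a≤c, −a<b≤a
g: flip: (245,150,23)→(23,-150,245)
g: translate: b→-12 (≡-150 mod 46), so (23,-150,245)→(23,-12,2)
g: flip: (23,-12,2)→(2,12,23)
g: translate: b→0 (≡12 mod 4), so (2,12,23)→(2,0,5)
g: reduced (well bottom): (2,0,5) with a≤c, −a<b≤a
reduced forms (2, 0, 5) vs (2, 0, 5) ⇒ equivalent

yes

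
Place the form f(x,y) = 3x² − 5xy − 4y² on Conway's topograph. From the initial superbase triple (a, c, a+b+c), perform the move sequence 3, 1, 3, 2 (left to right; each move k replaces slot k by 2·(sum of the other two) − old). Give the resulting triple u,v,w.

start (3,-4,-6) = (f(1,0),f(0,1),f(1,1))
replace slot 3: 2·(3+(-4)) − (-6) = 4 → (3,-4,4)
replace slot 1: 2·((-4)+4) − 3 = -3 → (-3,-4,4)
replace slot 3: 2·((-3)+(-4)) − 4 = -18 → (-3,-4,-18)
replace slot 2: 2·((-3)+(-18)) − (-4) = -38 → (-3,-38,-18)

-3,-38,-18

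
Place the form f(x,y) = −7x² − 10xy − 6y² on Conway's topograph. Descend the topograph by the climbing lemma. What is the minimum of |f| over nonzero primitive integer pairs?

translate: b→-4 (≡10 mod 14), so (7,10,6)→(7,-4,3)
flip: (7,-4,3)→(3,4,7)
translate: b→-2 (≡4 mod 6), so (3,4,7)→(3,-2,6)
reduced (well bottom): (3,-2,6) with a≤c, −a<b≤a
well minimum |f| = |-3| = 3 (negative-definite)

3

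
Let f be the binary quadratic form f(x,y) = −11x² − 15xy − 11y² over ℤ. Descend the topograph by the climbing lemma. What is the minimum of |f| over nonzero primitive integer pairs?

translate: b→-7 (≡15 mod 22), so (11,15,11)→(11,-7,7)
flip: (11,-7,7)→(7,7,11)
reduced (well bottom): (7,7,11) with a≤c, −a<b≤a
well minimum |f| = |-7| = 7 (negative-definite)

7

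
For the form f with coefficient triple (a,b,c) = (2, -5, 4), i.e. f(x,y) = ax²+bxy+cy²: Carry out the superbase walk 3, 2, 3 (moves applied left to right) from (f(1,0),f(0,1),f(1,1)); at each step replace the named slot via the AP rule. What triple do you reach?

start (2,4,1) = (f(1,0),f(0,1),f(1,1))
replace slot 3: 2·(2+4) − 1 = 11 → (2,4,11)
replace slot 2: 2·(2+11) − 4 = 22 → (2,22,11)
replace slot 3: 2·(2+22) − 11 = 37 → (2,22,37)

2,22,37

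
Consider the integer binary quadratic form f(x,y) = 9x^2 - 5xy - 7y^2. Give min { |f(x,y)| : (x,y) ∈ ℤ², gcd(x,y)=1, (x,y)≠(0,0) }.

descent: ρ → (-7,5,9)  [lands on river]
river: ρ → (9,13,-3)
river: ρ → (-3,11,13)
river: ρ → (13,15,-1)
river: ρ → (-1,15,13)
river: ρ → (13,11,-3)
river: ρ → (-3,13,9)
river: ρ → (9,5,-7)
river: ρ → (-7,9,7)
river: ρ → (7,5,-9)
river: ρ → (-9,13,3)
river: ρ → (3,11,-13)
river: ρ → (-13,15,1)
river: ρ → (1,15,-13)
river: ρ → (-13,11,3)
river: ρ → (3,13,-9)
river: ρ → (-9,5,7)
river: ρ → (7,9,-7)
closes: descent 1, river 18
min |a| on river = 1

1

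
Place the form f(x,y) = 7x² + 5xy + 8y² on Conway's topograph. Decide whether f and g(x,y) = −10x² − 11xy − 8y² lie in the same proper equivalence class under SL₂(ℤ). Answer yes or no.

D₁ = -199, D₂ = -199
f: reduced (well bottom): (7,5,8) with a≤c, −a<b≤a
g is negative-definite; reduce −g:
−g: translate: b→-9 (≡11 mod 20), so (10,11,8)→(10,-9,7)
−g: flip: (10,-9,7)→(7,9,10)
−g: translate: b→-5 (≡9 mod 14), so (7,9,10)→(7,-5,8)
−g: reduced (well bottom): (7,-5,8) with a≤c, −a<b≤a
flip sign back: reduced form of g is (-7,5,-8)
reduced forms (7, 5, 8) vs (-7, 5, -8) ⇒ inequivalent

no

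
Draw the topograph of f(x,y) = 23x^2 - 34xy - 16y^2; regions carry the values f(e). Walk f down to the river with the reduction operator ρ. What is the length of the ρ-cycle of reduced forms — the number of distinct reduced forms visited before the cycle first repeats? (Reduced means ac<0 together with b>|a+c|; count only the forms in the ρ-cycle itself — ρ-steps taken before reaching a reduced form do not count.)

D = 2628, ⌊√D⌋ = 51
descent: ρ → (-16,34,23)  [lands on river]
river: ρ → (23,12,-27)
river: ρ → (-27,42,8)
river: ρ → (8,38,-37)
river: ρ → (-37,36,9)
river: ρ → (9,36,-37)
river: ρ → (-37,38,8)
river: ρ → (8,42,-27)
river: ρ → (-27,12,23)
river: ρ → (23,34,-16)
river: ρ → (-16,30,27)
river: ρ → (27,24,-19)
river: ρ → (-19,14,32)
river: ρ → (32,50,-1)
river: ρ → (-1,50,32)
river: ρ → (32,14,-19)
river: ρ → (-19,24,27)
river: ρ → (27,30,-16)
ρ-cycle length = 18 (tail of 1 descent step not counted)

18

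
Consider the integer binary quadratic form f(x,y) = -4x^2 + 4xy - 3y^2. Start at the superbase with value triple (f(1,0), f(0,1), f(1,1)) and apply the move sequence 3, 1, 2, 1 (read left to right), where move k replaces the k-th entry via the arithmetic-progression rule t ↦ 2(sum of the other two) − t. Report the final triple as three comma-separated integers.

start (-4,-3,-3) = (f(1,0),f(0,1),f(1,1))
replace slot 3: 2·((-4)+(-3)) − (-3) = -11 → (-4,-3,-11)
replace slot 1: 2·((-3)+(-11)) − (-4) = -24 → (-24,-3,-11)
replace slot 2: 2·((-24)+(-11)) − (-3) = -67 → (-24,-67,-11)
replace slot 1: 2·((-67)+(-11)) − (-24) = -132 → (-132,-67,-11)

-132,-67,-11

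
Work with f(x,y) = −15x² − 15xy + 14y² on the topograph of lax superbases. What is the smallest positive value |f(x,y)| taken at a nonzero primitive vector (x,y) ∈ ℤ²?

descent: ρ → (14,15,-15)  [lands on river]
river: ρ → (-15,15,14)
river: ρ → (14,13,-16)
river: ρ → (-16,19,11)
river: ρ → (11,25,-10)
river: ρ → (-10,15,21)
river: ρ → (21,27,-4)
river: ρ → (-4,29,14)
river: ρ → (14,27,-6)
river: ρ → (-6,21,26)
river: ρ → (26,31,-1)
river: ρ → (-1,31,26)
river: ρ → (26,21,-6)
river: ρ → (-6,27,14)
river: ρ → (14,29,-4)
river: ρ → (-4,27,21)
river: ρ → (21,15,-10)
river: ρ → (-10,25,11)
river: ρ → (11,19,-16)
river: ρ → (-16,13,14)
closes: descent 1, river 20
min |a| on river = 1

1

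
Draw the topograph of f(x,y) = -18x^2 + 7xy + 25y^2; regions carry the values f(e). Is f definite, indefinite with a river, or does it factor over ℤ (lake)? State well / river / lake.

D = b²−4ac = 7² − 4·(-18)·25 = 1849
D = 43² is a perfect square ⇒ form factors over ℤ ⇒ lakes

lake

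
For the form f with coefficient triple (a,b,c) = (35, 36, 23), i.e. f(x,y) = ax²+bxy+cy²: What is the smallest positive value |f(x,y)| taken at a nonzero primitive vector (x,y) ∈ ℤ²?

translate: b→-34 (≡36 mod 70), so (35,36,23)→(35,-34,22)
flip: (35,-34,22)→(22,34,35)
translate: b→-10 (≡34 mod 44), so (22,34,35)→(22,-10,23)
reduced (well bottom): (22,-10,23) with a≤c, −a<b≤a
well minimum = a = 22

22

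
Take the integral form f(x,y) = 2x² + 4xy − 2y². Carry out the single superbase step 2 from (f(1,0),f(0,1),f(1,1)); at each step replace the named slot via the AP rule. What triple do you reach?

start (2,-2,4) = (f(1,0),f(0,1),f(1,1))
replace slot 2: 2·(2+4) − (-2) = 14 → (2,14,4)

2,14,4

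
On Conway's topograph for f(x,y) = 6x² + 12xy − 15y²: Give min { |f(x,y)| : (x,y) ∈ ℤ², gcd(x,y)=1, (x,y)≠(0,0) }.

river: ρ → (-15,18,3)
river: ρ → (3,18,-15)
river: ρ → (-15,12,6)
river: ρ → (6,12,-15)
closes: descent 0, river 4
min |a| on river = 3

3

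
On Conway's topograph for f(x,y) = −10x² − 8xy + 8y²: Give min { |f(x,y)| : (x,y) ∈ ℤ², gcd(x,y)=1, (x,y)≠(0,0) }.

descent: ρ → (8,8,-10)  [lands on river]
river: ρ → (-10,12,6)
river: ρ → (6,12,-10)
river: ρ → (-10,8,8)
closes: descent 1, river 4
min |a| on river = 6

6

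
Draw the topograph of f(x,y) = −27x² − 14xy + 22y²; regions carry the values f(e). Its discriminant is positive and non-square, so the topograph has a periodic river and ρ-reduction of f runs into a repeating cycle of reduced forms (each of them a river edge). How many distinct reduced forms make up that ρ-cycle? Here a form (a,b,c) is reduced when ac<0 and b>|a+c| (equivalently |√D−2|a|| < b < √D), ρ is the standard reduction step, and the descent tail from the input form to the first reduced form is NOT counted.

D = 2572, ⌊√D⌋ = 50
descent: ρ → (22,14,-27)  [lands on river]
river: ρ → (-27,40,9)
river: ρ → (9,50,-2)
river: ρ → (-2,50,9)
river: ρ → (9,40,-27)
river: ρ → (-27,14,22)
river: ρ → (22,30,-19)
river: ρ → (-19,46,6)
river: ρ → (6,50,-3)
river: ρ → (-3,46,38)
river: ρ → (38,30,-11)
river: ρ → (-11,36,29)
river: ρ → (29,22,-18)
river: ρ → (-18,50,1)
river: ρ → (1,50,-18)
river: ρ → (-18,22,29)
river: ρ → (29,36,-11)
river: ρ → (-11,30,38)
river: ρ → (38,46,-3)
river: ρ → (-3,50,6)
river: ρ → (6,46,-19)
river: ρ → (-19,30,22)
ρ-cycle length = 22 (tail of 1 descent step not counted)

22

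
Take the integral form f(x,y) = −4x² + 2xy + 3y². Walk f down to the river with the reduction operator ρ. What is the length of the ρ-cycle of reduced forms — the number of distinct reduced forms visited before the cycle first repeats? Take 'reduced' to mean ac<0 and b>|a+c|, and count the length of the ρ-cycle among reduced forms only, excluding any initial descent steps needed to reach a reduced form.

D = 52, ⌊√D⌋ = 7
river: ρ → (3,4,-3)
river: ρ → (-3,2,4)
river: ρ → (4,6,-1)
river: ρ → (-1,6,4)
river: ρ → (4,2,-3)
river: ρ → (-3,4,3)
river: ρ → (3,2,-4)
river: ρ → (-4,6,1)
river: ρ → (1,6,-4)
river: ρ → (-4,2,3)
ρ-cycle length = 10 (tail of 0 descent steps not counted)

10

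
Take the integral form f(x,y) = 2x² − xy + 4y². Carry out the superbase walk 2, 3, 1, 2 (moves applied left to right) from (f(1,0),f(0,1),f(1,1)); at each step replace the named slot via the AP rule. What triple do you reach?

start (2,4,5) = (f(1,0),f(0,1),f(1,1))
replace slot 2: 2·(2+5) − 4 = 10 → (2,10,5)
replace slot 3: 2·(2+10) − 5 = 19 → (2,10,19)
replace slot 1: 2·(10+19) − 2 = 56 → (56,10,19)
replace slot 2: 2·(56+19) − 10 = 140 → (56,140,19)

56,140,19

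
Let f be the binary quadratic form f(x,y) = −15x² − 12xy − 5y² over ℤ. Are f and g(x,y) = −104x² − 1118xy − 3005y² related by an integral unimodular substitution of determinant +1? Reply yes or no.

D₁ = -156, D₂ = -156
f is negative-definite; reduce −f:
−f: flip: (15,12,5)→(5,-12,15)
−f: translate: b→-2 (≡-12 mod 10), so (5,-12,15)→(5,-2,8)
−f: reduced (well bottom): (5,-2,8) with a≤c, −a<b≤a
flip sign back: reduced form of f is (-5,2,-8)
g is negative-definite; reduce −g:
−g: translate: b→78 (≡1118 mod 208), so (104,1118,3005)→(104,78,15)
−g: flip: (104,78,15)→(15,-78,104)
−g: translate: b→12 (≡-78 mod 30), so (15,-78,104)→(15,12,5)
−g: flip: (15,12,5)→(5,-12,15)
−g: translate: b→-2 (≡-12 mod 10), so (5,-12,15)→(5,-2,8)
−g: reduced (well bottom): (5,-2,8) with a≤c, −a<b≤a
flip sign back: reduced form of g is (-5,2,-8)
reduced forms (-5, 2, -8) vs (-5, 2, -8) ⇒ equivalent

yes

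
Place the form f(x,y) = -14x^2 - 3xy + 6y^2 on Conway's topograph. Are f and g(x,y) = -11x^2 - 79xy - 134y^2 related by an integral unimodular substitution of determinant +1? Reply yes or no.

D₁ = 345, D₂ = 345
river cycle of f (length 10): (6, 15, -5), (-5, 15, 6), (6, 9, -11), (-11, 13, 4), (4, 11, -14), (-14, 17, 1), (1, 17, -14), (-14, 11, 4), (4, 13, -11), (-11, 9, 6)
river cycle of g (length 10): (-11, 9, 6), (6, 15, -5), (-5, 15, 6), (6, 9, -11), (-11, 13, 4), (4, 11, -14), (-14, 17, 1), (1, 17, -14), (-14, 11, 4), (4, 13, -11)
cycles coincide ⇒ equivalent

yes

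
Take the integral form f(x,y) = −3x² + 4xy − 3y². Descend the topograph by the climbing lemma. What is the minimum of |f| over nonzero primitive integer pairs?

translate: b→2 (≡-4 mod 6), so (3,-4,3)→(3,2,2)
flip: (3,2,2)→(2,-2,3)
translate: b→2 (≡-2 mod 4), so (2,-2,3)→(2,2,3)
reduced (well bottom): (2,2,3) with a≤c, −a<b≤a
well minimum |f| = |-2| = 2 (negative-definite)

2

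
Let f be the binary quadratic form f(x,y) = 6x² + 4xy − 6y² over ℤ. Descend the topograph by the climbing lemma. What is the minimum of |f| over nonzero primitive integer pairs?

river: ρ → (-6,8,4)
river: ρ → (4,8,-6)
river: ρ → (-6,4,6)
river: ρ → (6,8,-4)
river: ρ → (-4,8,6)
river: ρ → (6,4,-6)
closes: descent 0, river 6
min |a| on river = 4

4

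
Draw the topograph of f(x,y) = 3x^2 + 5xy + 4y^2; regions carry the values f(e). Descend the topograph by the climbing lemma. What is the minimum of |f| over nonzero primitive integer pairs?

translate: b→-1 (≡5 mod 6), so (3,5,4)→(3,-1,2)
flip: (3,-1,2)→(2,1,3)
reduced (well bottom): (2,1,3) with a≤c, −a<b≤a
well minimum = a = 2

2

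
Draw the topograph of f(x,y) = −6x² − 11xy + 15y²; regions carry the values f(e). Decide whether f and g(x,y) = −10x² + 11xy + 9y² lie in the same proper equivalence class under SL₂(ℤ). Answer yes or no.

D₁ = 481, D₂ = 481
river cycle of f (length 26): (15, 11, -6), (-6, 13, 13), (13, 13, -6), (-6, 11, 15), (15, 19, -2), (-2, 21, 5), (5, 19, -6), (-6, 17, 8), (8, 15, -8), (-8, 17, 6), … (16 more)
river cycle of g (length 30): (9, 7, -12), (-12, 17, 4), (4, 15, -16), (-16, 17, 3), (3, 19, -10), (-10, 21, 1), (1, 21, -10), (-10, 19, 3), (3, 17, -16), (-16, 15, 4), … (20 more)
cycles differ ⇒ inequivalent

no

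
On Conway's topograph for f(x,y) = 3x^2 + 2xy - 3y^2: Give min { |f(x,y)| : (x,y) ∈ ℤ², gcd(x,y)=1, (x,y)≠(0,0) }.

river: ρ → (-3,4,2)
river: ρ → (2,4,-3)
river: ρ → (-3,2,3)
river: ρ → (3,4,-2)
river: ρ → (-2,4,3)
river: ρ → (3,2,-3)
closes: descent 0, river 6
min |a| on river = 2

2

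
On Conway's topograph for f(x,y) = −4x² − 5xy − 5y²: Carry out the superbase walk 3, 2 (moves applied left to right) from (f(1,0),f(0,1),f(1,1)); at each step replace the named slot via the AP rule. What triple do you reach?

start (-4,-5,-14) = (f(1,0),f(0,1),f(1,1))
replace slot 3: 2·((-4)+(-5)) − (-14) = -4 → (-4,-5,-4)
replace slot 2: 2·((-4)+(-4)) − (-5) = -11 → (-4,-11,-4)

-4,-11,-4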